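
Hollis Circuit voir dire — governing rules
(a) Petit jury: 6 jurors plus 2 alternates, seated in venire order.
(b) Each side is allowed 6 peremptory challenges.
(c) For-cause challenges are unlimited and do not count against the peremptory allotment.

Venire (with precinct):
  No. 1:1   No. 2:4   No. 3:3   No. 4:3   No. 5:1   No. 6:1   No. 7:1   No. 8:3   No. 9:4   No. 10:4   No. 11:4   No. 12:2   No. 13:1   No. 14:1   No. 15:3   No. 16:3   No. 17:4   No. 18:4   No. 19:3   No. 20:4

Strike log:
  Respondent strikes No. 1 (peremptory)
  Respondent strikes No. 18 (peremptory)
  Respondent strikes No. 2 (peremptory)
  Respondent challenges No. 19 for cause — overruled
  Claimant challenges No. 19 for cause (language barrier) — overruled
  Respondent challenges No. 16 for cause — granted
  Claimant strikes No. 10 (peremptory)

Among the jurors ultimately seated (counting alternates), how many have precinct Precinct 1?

3

Removed: #1, #2, #10, #16, #18.
Seated (8 incl. alternates): #3, #4, #5, #6, #7, #8, #9, #11.
Of those, in Precinct 1: #5, #6, #7 → 3.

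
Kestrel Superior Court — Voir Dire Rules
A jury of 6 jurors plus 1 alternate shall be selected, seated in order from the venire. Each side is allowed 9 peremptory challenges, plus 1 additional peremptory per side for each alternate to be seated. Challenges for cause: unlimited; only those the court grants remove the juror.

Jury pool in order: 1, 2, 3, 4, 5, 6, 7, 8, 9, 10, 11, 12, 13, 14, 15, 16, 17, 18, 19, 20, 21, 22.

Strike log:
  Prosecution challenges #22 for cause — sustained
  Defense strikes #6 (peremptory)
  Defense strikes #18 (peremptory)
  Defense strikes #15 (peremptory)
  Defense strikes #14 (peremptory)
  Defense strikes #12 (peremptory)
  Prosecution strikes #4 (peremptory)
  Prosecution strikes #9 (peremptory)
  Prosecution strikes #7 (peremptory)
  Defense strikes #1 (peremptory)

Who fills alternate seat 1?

Removed: #1, #4, #6, #7, #9, #12, #14, #15, #18, #22.
Filling seats in venire order through position 7: #2, #3, #5, #8, #10, #11, #13.
So alternate 1 is #13.

13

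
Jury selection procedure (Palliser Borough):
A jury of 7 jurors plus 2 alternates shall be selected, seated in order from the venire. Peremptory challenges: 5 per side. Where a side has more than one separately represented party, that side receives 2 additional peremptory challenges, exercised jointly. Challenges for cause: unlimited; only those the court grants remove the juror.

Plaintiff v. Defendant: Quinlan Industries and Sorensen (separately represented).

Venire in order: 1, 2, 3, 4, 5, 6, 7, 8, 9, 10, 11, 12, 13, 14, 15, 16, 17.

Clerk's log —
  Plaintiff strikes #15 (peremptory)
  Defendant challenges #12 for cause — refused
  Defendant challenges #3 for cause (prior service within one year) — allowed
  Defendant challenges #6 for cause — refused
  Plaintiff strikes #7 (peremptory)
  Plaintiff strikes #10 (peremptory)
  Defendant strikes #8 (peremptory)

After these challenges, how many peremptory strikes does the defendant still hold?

Defendant allotment: 5 base + 2 multi-party = 7.
Defendant peremptories used: #8 — 1 (for-cause on #12, #3, #6 don't count).
Remaining: 7 − 1 = 6.

6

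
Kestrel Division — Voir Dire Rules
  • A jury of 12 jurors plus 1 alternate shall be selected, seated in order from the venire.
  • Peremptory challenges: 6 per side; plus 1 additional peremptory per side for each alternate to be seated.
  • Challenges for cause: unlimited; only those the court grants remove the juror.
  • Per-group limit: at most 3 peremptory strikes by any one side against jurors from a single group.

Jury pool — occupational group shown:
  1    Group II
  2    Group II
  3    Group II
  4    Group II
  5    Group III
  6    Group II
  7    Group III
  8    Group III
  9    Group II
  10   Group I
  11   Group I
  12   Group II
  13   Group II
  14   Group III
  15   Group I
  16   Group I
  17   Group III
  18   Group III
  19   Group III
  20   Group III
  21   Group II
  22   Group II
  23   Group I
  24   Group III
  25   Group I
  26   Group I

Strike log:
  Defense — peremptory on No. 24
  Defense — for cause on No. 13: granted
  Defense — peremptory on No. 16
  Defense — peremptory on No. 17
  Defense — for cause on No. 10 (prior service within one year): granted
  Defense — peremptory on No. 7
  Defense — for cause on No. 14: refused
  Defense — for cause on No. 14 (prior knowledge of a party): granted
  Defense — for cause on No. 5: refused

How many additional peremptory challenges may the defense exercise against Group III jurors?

0

Defense peremptories so far: #24, #16, #17, #7 — 4 of 7 used, 3 left overall.
Against Group III: #24, #17, #7 — 3 used; per-group cap 3 leaves 0.
Binding limit: min(3, 0) = 0.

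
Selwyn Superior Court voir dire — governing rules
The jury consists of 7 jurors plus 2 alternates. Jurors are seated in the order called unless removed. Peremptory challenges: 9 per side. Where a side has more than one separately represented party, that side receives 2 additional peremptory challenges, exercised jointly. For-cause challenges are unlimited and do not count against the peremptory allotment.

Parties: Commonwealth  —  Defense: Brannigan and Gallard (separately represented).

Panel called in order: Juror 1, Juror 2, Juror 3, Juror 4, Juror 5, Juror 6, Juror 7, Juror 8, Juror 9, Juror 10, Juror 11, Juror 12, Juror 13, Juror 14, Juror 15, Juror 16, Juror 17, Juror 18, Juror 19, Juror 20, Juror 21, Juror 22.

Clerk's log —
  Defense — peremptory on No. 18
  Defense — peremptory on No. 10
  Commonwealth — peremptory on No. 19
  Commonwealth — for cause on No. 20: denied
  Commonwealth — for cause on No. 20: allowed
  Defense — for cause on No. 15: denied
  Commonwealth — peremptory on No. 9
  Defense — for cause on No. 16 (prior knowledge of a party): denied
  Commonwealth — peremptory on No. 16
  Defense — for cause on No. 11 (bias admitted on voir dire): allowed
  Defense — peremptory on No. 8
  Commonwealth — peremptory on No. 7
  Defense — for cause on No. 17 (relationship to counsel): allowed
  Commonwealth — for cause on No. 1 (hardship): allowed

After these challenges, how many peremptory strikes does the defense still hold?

8

Defense allotment: 9 base + 2 multi-party = 11.
Defense peremptories used: #18, #10, #8 — 3 (for-cause on #15, #16, #11, #17 don't count).
Remaining: 11 − 3 = 8.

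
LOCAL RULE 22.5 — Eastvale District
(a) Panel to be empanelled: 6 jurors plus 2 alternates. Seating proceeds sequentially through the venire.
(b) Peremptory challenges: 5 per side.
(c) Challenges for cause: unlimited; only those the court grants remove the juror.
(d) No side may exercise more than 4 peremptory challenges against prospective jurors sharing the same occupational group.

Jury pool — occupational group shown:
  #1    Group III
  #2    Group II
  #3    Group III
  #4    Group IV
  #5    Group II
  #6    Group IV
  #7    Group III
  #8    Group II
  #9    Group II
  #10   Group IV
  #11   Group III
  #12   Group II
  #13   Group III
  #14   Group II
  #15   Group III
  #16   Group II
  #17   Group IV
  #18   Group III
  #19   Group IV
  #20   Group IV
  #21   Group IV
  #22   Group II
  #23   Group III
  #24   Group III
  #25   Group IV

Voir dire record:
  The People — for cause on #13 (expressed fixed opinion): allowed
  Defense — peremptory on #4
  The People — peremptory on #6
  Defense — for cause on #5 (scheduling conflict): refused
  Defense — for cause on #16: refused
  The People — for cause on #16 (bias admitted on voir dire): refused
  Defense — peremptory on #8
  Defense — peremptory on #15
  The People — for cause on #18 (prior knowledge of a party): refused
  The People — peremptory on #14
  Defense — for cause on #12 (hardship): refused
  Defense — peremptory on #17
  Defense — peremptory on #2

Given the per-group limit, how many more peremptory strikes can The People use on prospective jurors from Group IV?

3

The People peremptories so far: #6, #14 — 2 of 5 used, 3 left overall.
Against Group IV: #6 — 1 used; per-group cap 4 leaves 3.
Binding limit: min(3, 3) = 3.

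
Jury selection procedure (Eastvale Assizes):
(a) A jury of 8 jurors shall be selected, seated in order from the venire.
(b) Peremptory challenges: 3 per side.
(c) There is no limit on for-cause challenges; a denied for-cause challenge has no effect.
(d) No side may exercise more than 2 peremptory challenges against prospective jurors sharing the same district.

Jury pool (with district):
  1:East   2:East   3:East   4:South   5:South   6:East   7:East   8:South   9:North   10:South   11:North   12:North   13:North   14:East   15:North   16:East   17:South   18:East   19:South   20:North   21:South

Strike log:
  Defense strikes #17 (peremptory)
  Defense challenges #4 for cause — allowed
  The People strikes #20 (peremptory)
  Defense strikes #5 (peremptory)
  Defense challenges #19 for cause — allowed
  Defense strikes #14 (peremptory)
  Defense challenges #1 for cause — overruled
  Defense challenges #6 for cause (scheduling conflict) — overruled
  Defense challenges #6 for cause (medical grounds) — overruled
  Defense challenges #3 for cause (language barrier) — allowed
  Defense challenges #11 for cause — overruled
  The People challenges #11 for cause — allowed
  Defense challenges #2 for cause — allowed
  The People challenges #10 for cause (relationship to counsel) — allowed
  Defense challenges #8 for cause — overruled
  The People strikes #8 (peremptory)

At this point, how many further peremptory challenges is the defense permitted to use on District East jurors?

Defense peremptories so far: #17, #5, #14 — 3 of 3 used, 0 left overall.
Against District East: #14 — 1 used; per-district cap 2 leaves 1.
Binding limit: min(0, 1) = 0.

0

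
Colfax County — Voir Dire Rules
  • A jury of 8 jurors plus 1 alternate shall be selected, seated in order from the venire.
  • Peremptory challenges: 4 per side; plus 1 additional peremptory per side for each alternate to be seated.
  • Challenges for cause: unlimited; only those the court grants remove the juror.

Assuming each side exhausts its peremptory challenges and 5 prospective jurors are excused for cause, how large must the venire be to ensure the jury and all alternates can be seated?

Seats to fill: 8 + 1 alternates = 9.
Peremptories: 4 + 1×1 = 5 per side × 2 sides = 10.
For-cause removals: 5.
Minimum venire: 9 + 10 + 5 = 24.

24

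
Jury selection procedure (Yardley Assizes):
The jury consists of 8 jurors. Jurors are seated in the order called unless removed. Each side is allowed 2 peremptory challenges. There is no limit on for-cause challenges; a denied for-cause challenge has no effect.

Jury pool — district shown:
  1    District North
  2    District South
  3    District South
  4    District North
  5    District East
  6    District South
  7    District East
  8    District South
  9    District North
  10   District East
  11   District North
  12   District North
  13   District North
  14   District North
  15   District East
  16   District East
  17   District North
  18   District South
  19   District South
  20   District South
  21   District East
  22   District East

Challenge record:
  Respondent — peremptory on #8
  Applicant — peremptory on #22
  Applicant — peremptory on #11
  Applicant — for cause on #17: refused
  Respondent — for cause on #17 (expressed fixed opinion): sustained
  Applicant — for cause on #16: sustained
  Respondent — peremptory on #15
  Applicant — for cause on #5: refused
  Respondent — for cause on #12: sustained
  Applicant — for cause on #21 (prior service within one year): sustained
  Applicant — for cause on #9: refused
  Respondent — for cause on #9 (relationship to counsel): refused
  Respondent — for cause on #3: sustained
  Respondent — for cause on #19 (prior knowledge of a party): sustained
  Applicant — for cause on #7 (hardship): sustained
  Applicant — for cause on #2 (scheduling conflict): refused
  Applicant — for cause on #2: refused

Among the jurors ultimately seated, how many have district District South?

2

Removed: #3, #7, #8, #11, #12, #15, #16, #17, #19, #21, #22.
Seated jurors 1–8: #1, #2, #4, #5, #6, #9, #10, #13.
Of those, in District South: #2, #6 → 2.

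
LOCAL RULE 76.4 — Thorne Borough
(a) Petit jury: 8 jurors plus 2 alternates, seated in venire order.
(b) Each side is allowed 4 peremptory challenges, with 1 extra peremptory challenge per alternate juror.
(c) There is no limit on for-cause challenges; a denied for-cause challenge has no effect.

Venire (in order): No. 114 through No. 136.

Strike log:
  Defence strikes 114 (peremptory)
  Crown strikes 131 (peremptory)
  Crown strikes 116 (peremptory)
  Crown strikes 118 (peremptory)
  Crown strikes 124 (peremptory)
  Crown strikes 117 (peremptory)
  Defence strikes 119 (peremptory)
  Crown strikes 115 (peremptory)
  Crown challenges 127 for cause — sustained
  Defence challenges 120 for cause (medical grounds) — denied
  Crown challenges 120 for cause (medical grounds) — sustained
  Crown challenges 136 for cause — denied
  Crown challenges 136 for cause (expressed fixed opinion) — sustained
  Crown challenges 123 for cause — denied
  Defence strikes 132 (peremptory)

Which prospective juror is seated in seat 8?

130

Removed: #114, #115, #116, #117, #118, #119, #120, #124, #127, #131, #132, #136. (#123 stays — for-cause denied.)
Seating in order: seats 1–8 → #121, #122, #123, #125, #126, #128, #129, #130; alternates → #133, #134.
So seat 8 is #130.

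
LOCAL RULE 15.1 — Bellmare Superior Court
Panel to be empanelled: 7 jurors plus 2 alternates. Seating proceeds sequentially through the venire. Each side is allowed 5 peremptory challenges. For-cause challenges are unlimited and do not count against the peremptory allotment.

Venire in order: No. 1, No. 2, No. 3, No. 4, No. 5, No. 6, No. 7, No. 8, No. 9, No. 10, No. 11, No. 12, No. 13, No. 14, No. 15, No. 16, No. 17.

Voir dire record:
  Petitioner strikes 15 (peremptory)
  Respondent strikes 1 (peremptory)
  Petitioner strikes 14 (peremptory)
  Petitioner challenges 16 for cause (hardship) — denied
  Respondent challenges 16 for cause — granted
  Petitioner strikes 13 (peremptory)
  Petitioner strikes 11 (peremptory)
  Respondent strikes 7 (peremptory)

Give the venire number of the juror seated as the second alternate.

12

Removed: #1, #7, #11, #13, #14, #15, #16.
Seating in order: seats 1–7 → #2, #3, #4, #5, #6, #8, #9; alternates → #10, #12.
So alternate 2 is #12.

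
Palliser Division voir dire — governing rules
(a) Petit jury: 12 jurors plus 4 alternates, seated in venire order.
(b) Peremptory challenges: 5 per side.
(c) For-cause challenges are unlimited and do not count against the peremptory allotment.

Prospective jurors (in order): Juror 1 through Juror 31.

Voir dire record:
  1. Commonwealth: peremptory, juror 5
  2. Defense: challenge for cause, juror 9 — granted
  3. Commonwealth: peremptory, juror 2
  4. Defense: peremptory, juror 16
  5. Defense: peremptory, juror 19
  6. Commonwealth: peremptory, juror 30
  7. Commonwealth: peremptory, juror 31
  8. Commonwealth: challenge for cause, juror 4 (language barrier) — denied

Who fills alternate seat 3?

20

Removed: #2, #5, #9, #16, #19, #30, #31. (#4 stays — for-cause denied.)
Seating in order: seats 1–12 → #1, #3, #4, #6, #7, #8, #10, #11, #12, #13, #14, #15; alternates → #17, #18, #20, #21.
So alternate 3 is #20.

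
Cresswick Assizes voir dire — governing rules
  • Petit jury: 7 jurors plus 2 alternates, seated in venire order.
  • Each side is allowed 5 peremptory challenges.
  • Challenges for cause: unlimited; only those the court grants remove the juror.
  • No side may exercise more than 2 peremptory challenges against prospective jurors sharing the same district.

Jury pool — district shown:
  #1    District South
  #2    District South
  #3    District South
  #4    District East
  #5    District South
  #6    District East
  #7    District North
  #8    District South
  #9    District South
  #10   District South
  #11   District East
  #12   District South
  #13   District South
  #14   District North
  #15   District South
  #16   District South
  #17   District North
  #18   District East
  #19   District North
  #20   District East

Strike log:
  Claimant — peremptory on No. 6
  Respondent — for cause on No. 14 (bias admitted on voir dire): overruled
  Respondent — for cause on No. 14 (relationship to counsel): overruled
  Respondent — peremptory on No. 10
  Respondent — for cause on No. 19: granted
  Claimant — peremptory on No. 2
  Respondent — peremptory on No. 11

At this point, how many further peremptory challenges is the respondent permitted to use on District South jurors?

1

Respondent peremptories so far: #10, #11 — 2 of 5 used, 3 left overall.
Against District South: #10 — 1 used; per-district cap 2 leaves 1.
Binding limit: min(3, 1) = 1.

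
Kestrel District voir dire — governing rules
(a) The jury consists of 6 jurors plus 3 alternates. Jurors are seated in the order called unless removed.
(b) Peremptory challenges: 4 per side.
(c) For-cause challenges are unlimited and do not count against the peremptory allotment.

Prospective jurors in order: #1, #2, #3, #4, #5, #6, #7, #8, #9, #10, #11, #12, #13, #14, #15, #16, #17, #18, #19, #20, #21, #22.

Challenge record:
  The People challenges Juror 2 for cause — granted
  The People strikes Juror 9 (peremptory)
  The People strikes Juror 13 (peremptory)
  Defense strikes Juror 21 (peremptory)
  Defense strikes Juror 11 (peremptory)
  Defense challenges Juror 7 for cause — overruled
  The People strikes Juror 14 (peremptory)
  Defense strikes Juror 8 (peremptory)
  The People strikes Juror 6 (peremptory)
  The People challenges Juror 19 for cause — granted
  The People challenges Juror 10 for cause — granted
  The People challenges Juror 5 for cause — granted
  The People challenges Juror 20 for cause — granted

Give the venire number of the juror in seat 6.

15

Removed: #2, #5, #6, #8, #9, #10, #11, #13, #14, #19, #20, #21. (#7 stays — for-cause denied.)
Seating in order: seats 1–6 → #1, #3, #4, #7, #12, #15; alternates → #16, #17, #18.
So seat 6 is #15.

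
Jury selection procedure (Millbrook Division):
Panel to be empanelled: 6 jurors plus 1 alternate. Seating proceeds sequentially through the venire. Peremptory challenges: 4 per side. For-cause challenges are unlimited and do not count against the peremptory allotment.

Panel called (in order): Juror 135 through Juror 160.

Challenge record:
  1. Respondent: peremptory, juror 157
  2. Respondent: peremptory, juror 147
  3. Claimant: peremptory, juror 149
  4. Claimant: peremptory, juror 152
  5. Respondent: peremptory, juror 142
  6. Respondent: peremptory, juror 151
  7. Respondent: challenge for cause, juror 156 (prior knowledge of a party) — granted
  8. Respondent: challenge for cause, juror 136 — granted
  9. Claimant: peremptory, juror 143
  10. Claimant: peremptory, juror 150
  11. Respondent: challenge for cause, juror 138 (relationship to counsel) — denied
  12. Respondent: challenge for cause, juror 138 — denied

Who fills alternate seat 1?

Removed: #136, #142, #143, #147, #149, #150, #151, #152, #156, #157. (#138 stays — for-cause denied.)
Seating in order: seats 1–6 → #135, #137, #138, #139, #140, #141; alternates → #144.
So alternate 1 is #144.

144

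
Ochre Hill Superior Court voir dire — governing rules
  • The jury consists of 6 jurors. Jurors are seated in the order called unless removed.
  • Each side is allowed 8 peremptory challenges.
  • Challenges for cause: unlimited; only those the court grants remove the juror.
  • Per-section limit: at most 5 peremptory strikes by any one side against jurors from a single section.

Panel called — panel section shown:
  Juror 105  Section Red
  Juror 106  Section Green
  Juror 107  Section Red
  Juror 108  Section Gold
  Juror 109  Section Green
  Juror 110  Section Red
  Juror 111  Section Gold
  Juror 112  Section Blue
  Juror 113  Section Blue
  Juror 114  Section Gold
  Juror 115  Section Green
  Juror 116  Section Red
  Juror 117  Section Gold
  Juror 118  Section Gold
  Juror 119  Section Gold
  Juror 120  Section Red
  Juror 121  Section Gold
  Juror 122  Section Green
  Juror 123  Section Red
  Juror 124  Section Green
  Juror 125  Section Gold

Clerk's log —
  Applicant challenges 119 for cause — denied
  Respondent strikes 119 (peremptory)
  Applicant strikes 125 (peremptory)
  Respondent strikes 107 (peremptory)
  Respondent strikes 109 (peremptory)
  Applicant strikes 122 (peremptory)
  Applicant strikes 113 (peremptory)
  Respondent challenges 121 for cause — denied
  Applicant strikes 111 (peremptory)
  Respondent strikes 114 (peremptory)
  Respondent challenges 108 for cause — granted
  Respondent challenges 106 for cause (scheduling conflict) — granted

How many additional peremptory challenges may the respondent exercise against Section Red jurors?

4

Respondent peremptories so far: #119, #107, #109, #114 — 4 of 8 used, 4 left overall.
Against Section Red: #107 — 1 used; per-section cap 5 leaves 4.
Binding limit: min(4, 4) = 4.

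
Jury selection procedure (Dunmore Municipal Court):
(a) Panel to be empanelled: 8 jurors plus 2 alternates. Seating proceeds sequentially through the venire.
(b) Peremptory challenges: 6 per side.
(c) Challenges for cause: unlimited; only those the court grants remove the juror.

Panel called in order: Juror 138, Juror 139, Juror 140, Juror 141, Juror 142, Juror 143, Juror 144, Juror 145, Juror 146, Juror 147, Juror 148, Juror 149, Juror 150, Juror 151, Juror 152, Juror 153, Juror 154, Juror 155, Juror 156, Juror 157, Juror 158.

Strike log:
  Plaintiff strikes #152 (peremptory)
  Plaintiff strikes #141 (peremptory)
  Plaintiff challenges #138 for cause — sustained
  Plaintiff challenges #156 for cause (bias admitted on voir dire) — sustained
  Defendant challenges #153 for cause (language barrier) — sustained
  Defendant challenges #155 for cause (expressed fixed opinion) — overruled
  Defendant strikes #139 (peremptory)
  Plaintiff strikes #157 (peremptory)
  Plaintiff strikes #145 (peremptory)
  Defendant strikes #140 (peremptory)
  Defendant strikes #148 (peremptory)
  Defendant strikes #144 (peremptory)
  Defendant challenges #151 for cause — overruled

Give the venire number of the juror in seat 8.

154

Removed: #138, #139, #140, #141, #144, #145, #148, #152, #153, #156, #157. (#151, #155 stay — for-cause denied.)
Seating in order: seats 1–8 → #142, #143, #146, #147, #149, #150, #151, #154; alternates → #155, #158.
So seat 8 is #154.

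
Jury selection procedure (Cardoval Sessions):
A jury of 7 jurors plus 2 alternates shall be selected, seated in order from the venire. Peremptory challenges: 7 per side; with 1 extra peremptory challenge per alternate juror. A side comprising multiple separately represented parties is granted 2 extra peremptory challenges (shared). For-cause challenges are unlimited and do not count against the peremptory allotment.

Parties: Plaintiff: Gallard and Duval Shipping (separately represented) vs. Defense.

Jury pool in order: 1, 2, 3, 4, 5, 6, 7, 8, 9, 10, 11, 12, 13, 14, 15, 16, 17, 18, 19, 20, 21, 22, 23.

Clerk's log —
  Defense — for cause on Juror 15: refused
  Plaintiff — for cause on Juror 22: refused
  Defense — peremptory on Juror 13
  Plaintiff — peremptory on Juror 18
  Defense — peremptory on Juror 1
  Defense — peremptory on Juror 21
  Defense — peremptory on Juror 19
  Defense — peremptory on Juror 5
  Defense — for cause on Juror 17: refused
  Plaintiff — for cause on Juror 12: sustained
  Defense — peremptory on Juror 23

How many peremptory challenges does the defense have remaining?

3

Defense allotment: 7 base + 1 × 2 alternates = 9.
Defense peremptories used: #13, #1, #21, #19, #5, #23 — 6 (for-cause on #15, #17 don't count).
Remaining: 9 − 6 = 3.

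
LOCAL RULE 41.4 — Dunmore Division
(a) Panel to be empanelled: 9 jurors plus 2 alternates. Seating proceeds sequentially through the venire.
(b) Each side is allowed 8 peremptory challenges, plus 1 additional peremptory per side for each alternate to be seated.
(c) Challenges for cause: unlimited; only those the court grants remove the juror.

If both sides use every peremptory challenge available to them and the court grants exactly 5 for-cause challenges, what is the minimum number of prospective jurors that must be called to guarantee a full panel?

36

Seats to fill: 9 + 2 alternates = 11.
Peremptories: 8 + 1×2 = 10 per side × 2 sides = 20.
For-cause removals: 5.
Minimum venire: 11 + 20 + 5 = 36.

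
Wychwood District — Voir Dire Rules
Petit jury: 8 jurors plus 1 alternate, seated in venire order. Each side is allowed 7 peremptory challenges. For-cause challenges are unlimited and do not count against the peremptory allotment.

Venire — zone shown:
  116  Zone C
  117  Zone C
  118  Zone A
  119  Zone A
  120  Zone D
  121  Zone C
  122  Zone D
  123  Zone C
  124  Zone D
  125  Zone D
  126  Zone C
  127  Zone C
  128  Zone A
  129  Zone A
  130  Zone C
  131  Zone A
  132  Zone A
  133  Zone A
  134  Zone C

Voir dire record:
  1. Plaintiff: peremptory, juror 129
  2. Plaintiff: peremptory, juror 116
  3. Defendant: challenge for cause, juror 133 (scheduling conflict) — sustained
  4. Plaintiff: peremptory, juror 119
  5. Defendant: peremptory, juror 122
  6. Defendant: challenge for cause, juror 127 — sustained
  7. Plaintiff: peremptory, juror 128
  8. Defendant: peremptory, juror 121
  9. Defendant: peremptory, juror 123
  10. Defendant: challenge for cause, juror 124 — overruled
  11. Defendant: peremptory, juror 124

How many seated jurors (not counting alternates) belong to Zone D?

Removed: #116, #119, #121, #122, #123, #124, #127, #128, #129, #133.
Seated jurors 1–8: #117, #118, #120, #125, #126, #130, #131, #132 (alternates #134 not counted).
Of those, in Zone D: #120, #125 → 2.

2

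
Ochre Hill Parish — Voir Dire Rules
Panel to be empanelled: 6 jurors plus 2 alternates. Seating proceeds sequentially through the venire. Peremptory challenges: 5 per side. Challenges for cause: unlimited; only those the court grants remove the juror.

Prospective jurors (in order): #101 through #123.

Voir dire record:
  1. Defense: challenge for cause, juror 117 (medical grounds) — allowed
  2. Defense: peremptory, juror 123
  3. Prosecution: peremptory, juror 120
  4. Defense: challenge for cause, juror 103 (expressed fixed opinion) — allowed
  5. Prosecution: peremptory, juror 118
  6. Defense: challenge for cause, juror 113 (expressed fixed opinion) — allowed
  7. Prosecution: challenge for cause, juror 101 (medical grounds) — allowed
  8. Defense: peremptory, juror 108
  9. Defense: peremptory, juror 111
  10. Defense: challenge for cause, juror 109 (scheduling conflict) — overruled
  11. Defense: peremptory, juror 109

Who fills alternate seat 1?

Removed: #101, #103, #108, #109, #111, #113, #117, #118, #120, #123.
Filling seats in venire order through position 7: #102, #104, #105, #106, #107, #110, #112.
So alternate 1 is #112.

112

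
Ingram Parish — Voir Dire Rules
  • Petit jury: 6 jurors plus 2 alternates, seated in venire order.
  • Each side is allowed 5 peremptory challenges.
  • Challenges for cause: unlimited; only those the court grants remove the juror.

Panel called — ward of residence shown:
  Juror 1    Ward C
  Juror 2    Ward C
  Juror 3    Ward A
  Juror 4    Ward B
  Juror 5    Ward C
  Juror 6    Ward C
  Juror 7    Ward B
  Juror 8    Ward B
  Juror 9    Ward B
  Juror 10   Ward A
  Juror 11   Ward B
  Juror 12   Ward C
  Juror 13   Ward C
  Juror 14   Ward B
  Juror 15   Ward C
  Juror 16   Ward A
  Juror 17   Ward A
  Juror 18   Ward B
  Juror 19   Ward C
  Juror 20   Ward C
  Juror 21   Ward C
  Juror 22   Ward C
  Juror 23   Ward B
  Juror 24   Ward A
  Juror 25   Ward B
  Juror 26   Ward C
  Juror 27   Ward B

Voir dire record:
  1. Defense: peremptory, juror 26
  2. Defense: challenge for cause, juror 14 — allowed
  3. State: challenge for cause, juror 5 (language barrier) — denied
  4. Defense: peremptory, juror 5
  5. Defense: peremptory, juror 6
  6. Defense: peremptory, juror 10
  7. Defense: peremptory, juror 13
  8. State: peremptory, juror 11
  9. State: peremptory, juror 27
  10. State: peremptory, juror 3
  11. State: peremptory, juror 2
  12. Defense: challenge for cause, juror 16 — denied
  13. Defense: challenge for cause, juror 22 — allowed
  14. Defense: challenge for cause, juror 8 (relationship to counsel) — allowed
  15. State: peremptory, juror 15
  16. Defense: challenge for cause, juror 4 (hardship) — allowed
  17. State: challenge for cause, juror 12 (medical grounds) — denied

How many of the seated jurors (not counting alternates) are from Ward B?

2

Removed: #2, #3, #4, #5, #6, #8, #10, #11, #13, #14, #15, #22, #26, #27.
Seated jurors 1–6: #1, #7, #9, #12, #16, #17 (alternates #18, #19 not counted).
Of those, in Ward B: #7, #9 → 2.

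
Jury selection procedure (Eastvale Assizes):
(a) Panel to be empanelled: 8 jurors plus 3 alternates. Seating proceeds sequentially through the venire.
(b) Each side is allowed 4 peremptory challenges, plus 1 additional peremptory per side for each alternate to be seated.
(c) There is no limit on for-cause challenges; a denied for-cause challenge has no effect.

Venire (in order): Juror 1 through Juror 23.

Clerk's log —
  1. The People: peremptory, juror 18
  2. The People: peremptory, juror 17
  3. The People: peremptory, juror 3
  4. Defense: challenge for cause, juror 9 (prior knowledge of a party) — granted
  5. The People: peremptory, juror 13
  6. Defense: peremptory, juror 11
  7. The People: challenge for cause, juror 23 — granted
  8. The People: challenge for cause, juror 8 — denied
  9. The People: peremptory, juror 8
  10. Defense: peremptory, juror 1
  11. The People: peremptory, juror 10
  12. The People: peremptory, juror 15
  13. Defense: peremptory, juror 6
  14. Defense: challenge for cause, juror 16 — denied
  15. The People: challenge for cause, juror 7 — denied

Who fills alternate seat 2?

21

Removed: #1, #3, #6, #8, #9, #10, #11, #13, #15, #17, #18, #23. (#7, #16 stay — for-cause denied.)
Seating in order: seats 1–8 → #2, #4, #5, #7, #12, #14, #16, #19; alternates → #20, #21, #22.
So alternate 2 is #21.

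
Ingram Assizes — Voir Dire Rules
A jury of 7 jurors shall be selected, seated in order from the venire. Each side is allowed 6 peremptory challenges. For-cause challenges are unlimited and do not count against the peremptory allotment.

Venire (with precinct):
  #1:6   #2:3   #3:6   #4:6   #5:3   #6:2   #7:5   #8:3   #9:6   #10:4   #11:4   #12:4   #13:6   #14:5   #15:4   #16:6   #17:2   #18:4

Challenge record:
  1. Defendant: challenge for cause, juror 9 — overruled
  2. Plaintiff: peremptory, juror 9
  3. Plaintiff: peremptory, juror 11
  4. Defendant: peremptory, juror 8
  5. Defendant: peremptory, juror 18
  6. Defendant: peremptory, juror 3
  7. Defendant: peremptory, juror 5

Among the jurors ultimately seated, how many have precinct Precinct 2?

Removed: #3, #5, #8, #9, #11, #18.
Seated jurors 1–7: #1, #2, #4, #6, #7, #10, #12.
Of those, in Precinct 2: #6 → 1.

1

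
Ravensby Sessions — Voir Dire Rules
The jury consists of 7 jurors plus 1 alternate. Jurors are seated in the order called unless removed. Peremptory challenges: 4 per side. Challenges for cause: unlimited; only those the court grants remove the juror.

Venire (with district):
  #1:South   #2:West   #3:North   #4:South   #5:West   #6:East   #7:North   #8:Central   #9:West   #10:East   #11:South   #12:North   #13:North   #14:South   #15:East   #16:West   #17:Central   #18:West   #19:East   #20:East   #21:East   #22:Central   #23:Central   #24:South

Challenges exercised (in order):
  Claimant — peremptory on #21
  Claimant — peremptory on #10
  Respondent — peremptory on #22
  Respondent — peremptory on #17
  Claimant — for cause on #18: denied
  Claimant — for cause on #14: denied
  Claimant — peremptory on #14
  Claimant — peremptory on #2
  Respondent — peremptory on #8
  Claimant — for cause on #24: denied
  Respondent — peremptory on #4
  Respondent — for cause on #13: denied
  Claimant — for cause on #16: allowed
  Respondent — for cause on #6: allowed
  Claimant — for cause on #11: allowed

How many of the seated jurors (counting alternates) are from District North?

Removed: #2, #4, #6, #8, #10, #11, #14, #16, #17, #21, #22.
Seated (8 incl. alternates): #1, #3, #5, #7, #9, #12, #13, #15.
Of those, in District North: #3, #7, #12, #13 → 4.

4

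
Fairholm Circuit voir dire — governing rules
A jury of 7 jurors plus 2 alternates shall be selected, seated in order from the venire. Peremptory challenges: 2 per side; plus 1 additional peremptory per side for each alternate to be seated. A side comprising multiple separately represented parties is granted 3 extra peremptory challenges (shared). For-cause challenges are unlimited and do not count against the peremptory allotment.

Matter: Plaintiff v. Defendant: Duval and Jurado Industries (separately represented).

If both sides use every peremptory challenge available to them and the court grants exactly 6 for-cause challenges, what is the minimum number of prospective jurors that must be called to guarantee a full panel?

Seats to fill: 7 + 2 alternates = 9.
Peremptories — Plaintiff: 2 + 1×2 = 4; Defendant: 2 + 1×2 + 3 = 7; total 11.
For-cause removals: 6.
Minimum venire: 9 + 11 + 6 = 26.

26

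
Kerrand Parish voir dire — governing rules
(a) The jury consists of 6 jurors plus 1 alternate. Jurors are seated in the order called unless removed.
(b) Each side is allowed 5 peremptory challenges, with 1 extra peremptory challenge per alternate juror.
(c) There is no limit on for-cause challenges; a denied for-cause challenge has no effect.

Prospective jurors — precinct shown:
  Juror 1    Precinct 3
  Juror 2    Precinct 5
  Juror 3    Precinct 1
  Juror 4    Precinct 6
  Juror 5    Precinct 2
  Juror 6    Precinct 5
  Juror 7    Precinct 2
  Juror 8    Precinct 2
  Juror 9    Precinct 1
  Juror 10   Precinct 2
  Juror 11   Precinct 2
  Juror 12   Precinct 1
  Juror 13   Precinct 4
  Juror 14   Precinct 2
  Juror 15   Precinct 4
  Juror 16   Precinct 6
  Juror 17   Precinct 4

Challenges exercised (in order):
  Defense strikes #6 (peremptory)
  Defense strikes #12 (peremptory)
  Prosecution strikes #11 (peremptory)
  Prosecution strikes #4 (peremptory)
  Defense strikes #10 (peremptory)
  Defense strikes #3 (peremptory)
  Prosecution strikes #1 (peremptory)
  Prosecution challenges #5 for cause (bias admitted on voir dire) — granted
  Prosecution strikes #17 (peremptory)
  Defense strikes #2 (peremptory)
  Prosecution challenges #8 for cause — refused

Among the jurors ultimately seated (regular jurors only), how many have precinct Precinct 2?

3

Removed: #1, #2, #3, #4, #5, #6, #10, #11, #12, #17.
Seated jurors 1–6: #7, #8, #9, #13, #14, #15 (alternates #16 not counted).
Of those, in Precinct 2: #7, #8, #14 → 3.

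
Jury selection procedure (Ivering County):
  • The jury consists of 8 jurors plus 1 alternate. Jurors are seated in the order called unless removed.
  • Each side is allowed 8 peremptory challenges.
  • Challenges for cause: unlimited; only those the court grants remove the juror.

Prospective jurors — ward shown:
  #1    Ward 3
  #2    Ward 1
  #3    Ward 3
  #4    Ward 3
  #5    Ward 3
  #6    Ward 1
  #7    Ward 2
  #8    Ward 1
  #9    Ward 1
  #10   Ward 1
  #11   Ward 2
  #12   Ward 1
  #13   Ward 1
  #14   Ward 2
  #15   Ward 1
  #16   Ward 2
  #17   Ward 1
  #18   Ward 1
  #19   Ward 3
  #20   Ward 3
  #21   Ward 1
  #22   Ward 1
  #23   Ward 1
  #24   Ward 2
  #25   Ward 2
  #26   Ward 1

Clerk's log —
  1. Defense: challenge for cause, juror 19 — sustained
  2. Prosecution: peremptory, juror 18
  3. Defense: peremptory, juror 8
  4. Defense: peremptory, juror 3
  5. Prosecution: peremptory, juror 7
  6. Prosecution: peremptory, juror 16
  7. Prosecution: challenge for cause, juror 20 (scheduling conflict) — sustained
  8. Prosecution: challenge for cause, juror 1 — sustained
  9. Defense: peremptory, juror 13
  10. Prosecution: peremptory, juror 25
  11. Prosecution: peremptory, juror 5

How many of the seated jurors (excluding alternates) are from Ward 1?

5

Removed: #1, #3, #5, #7, #8, #13, #16, #18, #19, #20, #25.
Seated jurors 1–8: #2, #4, #6, #9, #10, #11, #12, #14 (alternates #15 not counted).
Of those, in Ward 1: #2, #6, #9, #10, #12 → 5.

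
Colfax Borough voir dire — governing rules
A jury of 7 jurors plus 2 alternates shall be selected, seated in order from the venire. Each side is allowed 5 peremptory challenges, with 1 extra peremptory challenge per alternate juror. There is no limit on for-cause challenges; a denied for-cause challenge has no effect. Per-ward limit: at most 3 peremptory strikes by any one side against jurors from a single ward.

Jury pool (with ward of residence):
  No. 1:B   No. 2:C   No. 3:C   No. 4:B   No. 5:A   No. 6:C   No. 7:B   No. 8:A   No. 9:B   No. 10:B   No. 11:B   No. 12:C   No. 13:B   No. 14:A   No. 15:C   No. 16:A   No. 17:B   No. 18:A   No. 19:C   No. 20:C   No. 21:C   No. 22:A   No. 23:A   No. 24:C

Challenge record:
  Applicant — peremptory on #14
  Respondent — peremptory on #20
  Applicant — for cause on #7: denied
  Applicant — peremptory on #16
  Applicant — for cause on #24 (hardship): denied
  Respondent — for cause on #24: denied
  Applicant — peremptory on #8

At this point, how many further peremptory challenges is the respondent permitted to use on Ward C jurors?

Respondent peremptories so far: #20 — 1 of 7 used, 6 left overall.
Against Ward C: #20 — 1 used; per-ward cap 3 leaves 2.
Binding limit: min(6, 2) = 2.

2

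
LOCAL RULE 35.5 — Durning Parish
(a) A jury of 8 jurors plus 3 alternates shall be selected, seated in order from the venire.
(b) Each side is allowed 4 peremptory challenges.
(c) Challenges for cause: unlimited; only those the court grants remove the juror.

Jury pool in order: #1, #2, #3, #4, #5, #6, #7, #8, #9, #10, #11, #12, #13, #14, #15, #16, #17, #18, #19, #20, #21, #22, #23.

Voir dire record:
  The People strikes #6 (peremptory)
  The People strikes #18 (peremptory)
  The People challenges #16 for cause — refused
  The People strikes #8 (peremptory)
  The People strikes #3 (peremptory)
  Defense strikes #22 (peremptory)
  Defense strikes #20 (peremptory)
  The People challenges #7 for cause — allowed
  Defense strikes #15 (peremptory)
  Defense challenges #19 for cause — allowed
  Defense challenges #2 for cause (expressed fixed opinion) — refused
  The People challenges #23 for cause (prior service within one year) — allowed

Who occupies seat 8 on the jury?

12

Removed: #3, #6, #7, #8, #15, #18, #19, #20, #22, #23. (#2, #16 stay — for-cause denied.)
Seating in order: seats 1–8 → #1, #2, #4, #5, #9, #10, #11, #12; alternates → #13, #14, #16.
So seat 8 is #12.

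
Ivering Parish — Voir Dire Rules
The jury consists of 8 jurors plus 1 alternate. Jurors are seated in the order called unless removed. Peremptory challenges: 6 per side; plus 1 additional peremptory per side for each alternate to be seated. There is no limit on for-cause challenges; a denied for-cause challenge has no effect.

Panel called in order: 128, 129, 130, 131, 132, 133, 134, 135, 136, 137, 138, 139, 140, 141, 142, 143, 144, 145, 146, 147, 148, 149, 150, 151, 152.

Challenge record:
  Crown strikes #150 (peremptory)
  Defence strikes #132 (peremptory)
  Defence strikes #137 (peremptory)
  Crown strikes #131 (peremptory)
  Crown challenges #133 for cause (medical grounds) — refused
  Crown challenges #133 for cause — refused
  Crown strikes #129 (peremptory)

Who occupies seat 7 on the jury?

Removed: #129, #131, #132, #137, #150. (#133 stays — for-cause denied.)
Filling seats in venire order through position 7: #128, #130, #133, #134, #135, #136, #138.
So seat 7 is #138.

138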